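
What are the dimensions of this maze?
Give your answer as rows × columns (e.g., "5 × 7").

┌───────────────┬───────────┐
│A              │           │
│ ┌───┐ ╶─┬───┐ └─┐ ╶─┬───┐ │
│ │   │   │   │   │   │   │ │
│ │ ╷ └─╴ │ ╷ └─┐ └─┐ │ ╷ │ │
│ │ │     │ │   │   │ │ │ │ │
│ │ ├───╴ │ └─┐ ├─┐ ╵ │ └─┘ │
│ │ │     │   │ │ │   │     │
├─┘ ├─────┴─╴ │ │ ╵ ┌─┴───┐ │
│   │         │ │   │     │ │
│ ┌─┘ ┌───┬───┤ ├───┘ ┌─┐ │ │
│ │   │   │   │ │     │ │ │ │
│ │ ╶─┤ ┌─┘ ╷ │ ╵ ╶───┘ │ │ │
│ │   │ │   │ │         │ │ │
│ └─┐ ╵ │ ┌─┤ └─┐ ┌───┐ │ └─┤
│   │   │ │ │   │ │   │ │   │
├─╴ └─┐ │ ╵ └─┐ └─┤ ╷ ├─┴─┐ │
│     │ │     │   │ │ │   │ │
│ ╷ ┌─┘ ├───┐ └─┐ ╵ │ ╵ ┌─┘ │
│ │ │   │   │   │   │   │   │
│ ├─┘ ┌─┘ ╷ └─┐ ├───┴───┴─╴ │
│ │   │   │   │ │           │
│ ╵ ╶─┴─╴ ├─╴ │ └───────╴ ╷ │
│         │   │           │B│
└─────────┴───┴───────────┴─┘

Counting the maze dimensions:
Rows (vertical): 12
Columns (horizontal): 14
Dimensions: 12 × 14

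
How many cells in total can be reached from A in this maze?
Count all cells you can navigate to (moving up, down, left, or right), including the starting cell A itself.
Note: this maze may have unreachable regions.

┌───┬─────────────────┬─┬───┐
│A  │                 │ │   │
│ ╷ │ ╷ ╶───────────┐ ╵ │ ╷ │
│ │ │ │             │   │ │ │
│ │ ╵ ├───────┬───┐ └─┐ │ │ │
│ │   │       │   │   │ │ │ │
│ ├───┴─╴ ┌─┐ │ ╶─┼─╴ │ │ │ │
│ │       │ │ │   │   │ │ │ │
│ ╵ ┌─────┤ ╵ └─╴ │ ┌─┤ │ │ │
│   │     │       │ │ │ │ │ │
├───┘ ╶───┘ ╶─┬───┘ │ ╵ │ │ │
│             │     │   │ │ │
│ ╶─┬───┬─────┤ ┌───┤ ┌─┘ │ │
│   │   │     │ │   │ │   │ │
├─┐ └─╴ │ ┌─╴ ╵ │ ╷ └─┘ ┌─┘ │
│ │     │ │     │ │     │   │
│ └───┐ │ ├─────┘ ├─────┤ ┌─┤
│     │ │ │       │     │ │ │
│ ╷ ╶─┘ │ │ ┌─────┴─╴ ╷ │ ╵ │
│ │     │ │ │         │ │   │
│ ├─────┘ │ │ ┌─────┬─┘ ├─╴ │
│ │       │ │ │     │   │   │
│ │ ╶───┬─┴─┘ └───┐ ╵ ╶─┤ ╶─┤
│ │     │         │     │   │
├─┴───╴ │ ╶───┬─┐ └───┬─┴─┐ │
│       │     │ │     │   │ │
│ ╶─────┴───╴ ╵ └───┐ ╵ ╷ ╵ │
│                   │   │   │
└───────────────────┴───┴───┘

Using BFS/flood-fill to find all reachable cells from A:
Maze size: 14 × 14 = 196 total cells
All cells are reachable — the maze is fully connected.
Reachable cells: 196

Reachable region (· marks reachable cells):

┌───┬─────────────────┬─┬───┐
│A ·│· · · · · · · · ·│·│· ·│
│ ╷ │ ╷ ╶───────────┐ ╵ │ ╷ │
│·│·│·│· · · · · · ·│· ·│·│·│
│ │ ╵ ├───────┬───┐ └─┐ │ │ │
│·│· ·│· · · ·│· ·│· ·│·│·│·│
│ ├───┴─╴ ┌─┐ │ ╶─┼─╴ │ │ │ │
│·│· · · ·│·│·│· ·│· ·│·│·│·│
│ ╵ ┌─────┤ ╵ └─╴ │ ┌─┤ │ │ │
│· ·│· · ·│· · · ·│·│·│·│·│·│
├───┘ ╶───┘ ╶─┬───┘ │ ╵ │ │ │
│· · · · · · ·│· · ·│· ·│·│·│
│ ╶─┬───┬─────┤ ┌───┤ ┌─┘ │ │
│· ·│· ·│· · ·│·│· ·│·│· ·│·│
├─┐ └─╴ │ ┌─╴ ╵ │ ╷ └─┘ ┌─┘ │
│·│· · ·│·│· · ·│·│· · ·│· ·│
│ └───┐ │ ├─────┘ ├─────┤ ┌─┤
│· · ·│·│·│· · · ·│· · ·│·│·│
│ ╷ ╶─┘ │ │ ┌─────┴─╴ ╷ │ ╵ │
│·│· · ·│·│·│· · · · ·│·│· ·│
│ ├─────┘ │ │ ┌─────┬─┘ ├─╴ │
│·│· · · ·│·│·│· · ·│· ·│· ·│
│ │ ╶───┬─┴─┘ └───┐ ╵ ╶─┤ ╶─┤
│·│· · ·│· · · · ·│· · ·│· ·│
├─┴───╴ │ ╶───┬─┐ └───┬─┴─┐ │
│· · · ·│· · ·│·│· · ·│· ·│·│
│ ╶─────┴───╴ ╵ └───┐ ╵ ╷ ╵ │
│· · · · · · · · · ·│· ·│· ·│
└───────────────────┴───┴───┘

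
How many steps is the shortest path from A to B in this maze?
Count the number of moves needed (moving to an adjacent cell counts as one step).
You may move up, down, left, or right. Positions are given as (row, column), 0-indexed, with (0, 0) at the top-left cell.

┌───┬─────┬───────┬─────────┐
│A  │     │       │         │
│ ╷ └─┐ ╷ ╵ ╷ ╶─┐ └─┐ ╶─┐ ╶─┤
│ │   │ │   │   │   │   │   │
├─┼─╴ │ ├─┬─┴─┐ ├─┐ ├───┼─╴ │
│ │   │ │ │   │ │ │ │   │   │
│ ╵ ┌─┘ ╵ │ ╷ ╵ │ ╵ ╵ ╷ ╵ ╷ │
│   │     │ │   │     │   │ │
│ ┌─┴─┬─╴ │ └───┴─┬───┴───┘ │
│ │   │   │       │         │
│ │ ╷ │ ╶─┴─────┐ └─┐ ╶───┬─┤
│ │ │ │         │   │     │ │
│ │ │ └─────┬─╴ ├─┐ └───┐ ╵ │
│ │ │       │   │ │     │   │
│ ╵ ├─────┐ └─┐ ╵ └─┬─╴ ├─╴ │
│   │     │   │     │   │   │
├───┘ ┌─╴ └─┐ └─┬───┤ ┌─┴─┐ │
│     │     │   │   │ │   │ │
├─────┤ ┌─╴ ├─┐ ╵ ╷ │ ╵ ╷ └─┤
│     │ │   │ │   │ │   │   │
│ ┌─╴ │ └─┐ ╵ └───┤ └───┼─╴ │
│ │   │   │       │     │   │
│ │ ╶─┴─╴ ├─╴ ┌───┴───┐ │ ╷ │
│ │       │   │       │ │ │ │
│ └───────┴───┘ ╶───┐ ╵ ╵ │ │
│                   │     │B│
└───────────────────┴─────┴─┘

Using BFS to find shortest path:
Start: (0, 0), End: (12, 13)
Path found:
(0,0) → (0,1) → (1,1) → (1,2) → (2,2) → (2,1) → (3,1) → (3,0) → (4,0) → (5,0) → (6,0) → (7,0) → (7,1) → (6,1) → (5,1) → (4,1) → (4,2) → (5,2) → (6,2) → (6,3) → (6,4) → (6,5) → (7,5) → (7,6) → (8,6) → (8,7) → (9,7) → (9,8) → (8,8) → (8,9) → (9,9) → (10,9) → (10,10) → (10,11) → (11,11) → (12,11) → (12,12) → (11,12) → (10,12) → (10,13) → (11,13) → (12,13)
Number of steps: 41

Solution:

┌───┬─────┬───────┬─────────┐
│A ↓│     │       │         │
│ ╷ └─┐ ╷ ╵ ╷ ╶─┐ └─┐ ╶─┐ ╶─┤
│ │↳ ↓│ │   │   │   │   │   │
├─┼─╴ │ ├─┬─┴─┐ ├─┐ ├───┼─╴ │
│ │↓ ↲│ │ │   │ │ │ │   │   │
│ ╵ ┌─┘ ╵ │ ╷ ╵ │ ╵ ╵ ╷ ╵ ╷ │
│↓ ↲│     │ │   │     │   │ │
│ ┌─┴─┬─╴ │ └───┴─┬───┴───┘ │
│↓│↱ ↓│   │       │         │
│ │ ╷ │ ╶─┴─────┐ └─┐ ╶───┬─┤
│↓│↑│↓│         │   │     │ │
│ │ │ └─────┬─╴ ├─┐ └───┐ ╵ │
│↓│↑│↳ → → ↓│   │ │     │   │
│ ╵ ├─────┐ └─┐ ╵ └─┬─╴ ├─╴ │
│↳ ↑│     │↳ ↓│     │   │   │
├───┘ ┌─╴ └─┐ └─┬───┤ ┌─┴─┐ │
│     │     │↳ ↓│↱ ↓│ │   │ │
├─────┤ ┌─╴ ├─┐ ╵ ╷ │ ╵ ╷ └─┤
│     │ │   │ │↳ ↑│↓│   │   │
│ ┌─╴ │ └─┐ ╵ └───┤ └───┼─╴ │
│ │   │   │       │↳ → ↓│↱ ↓│
│ │ ╶─┴─╴ ├─╴ ┌───┴───┐ │ ╷ │
│ │       │   │       │↓│↑│↓│
│ └───────┴───┘ ╶───┐ ╵ ╵ │ │
│                   │  ↳ ↑│B│
└───────────────────┴─────┴─┘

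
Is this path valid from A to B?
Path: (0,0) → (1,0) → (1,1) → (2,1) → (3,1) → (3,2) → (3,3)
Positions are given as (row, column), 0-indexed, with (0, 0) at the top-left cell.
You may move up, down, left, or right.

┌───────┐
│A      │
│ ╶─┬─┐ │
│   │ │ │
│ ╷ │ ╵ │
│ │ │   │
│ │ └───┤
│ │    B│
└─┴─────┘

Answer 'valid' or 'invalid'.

Checking path validity:
Result: All consecutive moves are passable.

valid

Correct solution:

┌───────┐
│A      │
│ ╶─┬─┐ │
│↳ ↓│ │ │
│ ╷ │ ╵ │
│ │↓│   │
│ │ └───┤
│ │↳ → B│
└─┴─────┘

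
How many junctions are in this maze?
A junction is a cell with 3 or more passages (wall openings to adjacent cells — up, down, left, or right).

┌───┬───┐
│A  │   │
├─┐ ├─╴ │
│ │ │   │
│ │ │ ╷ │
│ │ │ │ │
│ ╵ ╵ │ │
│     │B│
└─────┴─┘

Checking each cell for number of passages:

Junctions found (3+ passages):
  (1, 3): 3 passages
  (3, 1): 3 passages
Total junctions: 2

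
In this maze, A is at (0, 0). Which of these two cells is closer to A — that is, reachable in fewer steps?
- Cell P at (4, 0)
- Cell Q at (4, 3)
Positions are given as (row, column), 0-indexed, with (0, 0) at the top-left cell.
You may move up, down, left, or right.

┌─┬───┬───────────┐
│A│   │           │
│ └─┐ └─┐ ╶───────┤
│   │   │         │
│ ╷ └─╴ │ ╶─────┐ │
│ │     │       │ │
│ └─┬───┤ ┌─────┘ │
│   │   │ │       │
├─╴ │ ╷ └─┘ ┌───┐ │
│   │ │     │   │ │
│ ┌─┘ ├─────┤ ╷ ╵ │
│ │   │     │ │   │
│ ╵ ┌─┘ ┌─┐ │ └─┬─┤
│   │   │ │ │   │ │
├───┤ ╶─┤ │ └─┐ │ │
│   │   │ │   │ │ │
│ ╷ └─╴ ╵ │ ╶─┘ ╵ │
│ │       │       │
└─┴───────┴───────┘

Shortest path A → P at (4, 0): 6 steps
Shortest path A → Q at (4, 3): 15 steps

P is closer (6 steps vs 15 steps).

Path to P:

┌─┬───┬───────────┐
│A│   │           │
│ └─┐ └─┐ ╶───────┤
│↓  │   │         │
│ ╷ └─╴ │ ╶─────┐ │
│↓│     │       │ │
│ └─┬───┤ ┌─────┘ │
│↳ ↓│   │ │       │
├─╴ │ ╷ └─┘ ┌───┐ │
│P ↲│ │     │   │ │
│ ┌─┘ ├─────┤ ╷ ╵ │
│ │   │     │ │   │
│ ╵ ┌─┘ ┌─┐ │ └─┬─┤
│   │   │ │ │   │ │
├───┤ ╶─┤ │ └─┐ │ │
│   │   │ │   │ │ │
│ ╷ └─╴ ╵ │ ╶─┘ ╵ │
│ │       │       │
└─┴───────┴───────┘

Path to Q:

┌─┬───┬───────────┐
│A│   │           │
│ └─┐ └─┐ ╶───────┤
│↓  │   │         │
│ ╷ └─╴ │ ╶─────┐ │
│↓│     │       │ │
│ └─┬───┤ ┌─────┘ │
│↳ ↓│↱ ↓│ │       │
├─╴ │ ╷ └─┘ ┌───┐ │
│↓ ↲│↑│Q    │   │ │
│ ┌─┘ ├─────┤ ╷ ╵ │
│↓│↱ ↑│     │ │   │
│ ╵ ┌─┘ ┌─┐ │ └─┬─┤
│↳ ↑│   │ │ │   │ │
├───┤ ╶─┤ │ └─┐ │ │
│   │   │ │   │ │ │
│ ╷ └─╴ ╵ │ ╶─┘ ╵ │
│ │       │       │
└─┴───────┴───────┘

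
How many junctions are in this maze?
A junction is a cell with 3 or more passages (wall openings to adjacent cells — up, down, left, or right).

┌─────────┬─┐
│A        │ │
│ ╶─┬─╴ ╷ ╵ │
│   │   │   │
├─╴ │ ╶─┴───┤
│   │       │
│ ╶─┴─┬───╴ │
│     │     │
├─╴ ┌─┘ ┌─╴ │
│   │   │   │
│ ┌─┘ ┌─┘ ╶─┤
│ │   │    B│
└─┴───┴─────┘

Checking each cell for number of passages:

Junctions found (3+ passages):
  (0, 3): 3 passages
  (3, 1): 3 passages
  (3, 5): 3 passages
  (5, 4): 3 passages
Total junctions: 4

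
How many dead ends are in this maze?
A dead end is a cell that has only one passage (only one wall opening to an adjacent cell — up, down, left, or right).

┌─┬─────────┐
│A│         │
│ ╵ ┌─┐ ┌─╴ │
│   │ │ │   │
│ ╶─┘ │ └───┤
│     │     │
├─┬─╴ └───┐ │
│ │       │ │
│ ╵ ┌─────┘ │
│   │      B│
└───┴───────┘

Checking each cell for number of passages:

Dead ends found at positions:
  (0, 0)
  (1, 2)
  (1, 4)
  (3, 0)
  (3, 4)
  (4, 2)
Total dead ends: 6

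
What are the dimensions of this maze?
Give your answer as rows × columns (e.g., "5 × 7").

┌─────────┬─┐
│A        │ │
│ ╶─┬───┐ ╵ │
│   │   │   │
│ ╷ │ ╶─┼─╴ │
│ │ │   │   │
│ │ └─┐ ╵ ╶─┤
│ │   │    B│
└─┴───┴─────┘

Counting the maze dimensions:
Rows (vertical): 4
Columns (horizontal): 6
Dimensions: 4 × 6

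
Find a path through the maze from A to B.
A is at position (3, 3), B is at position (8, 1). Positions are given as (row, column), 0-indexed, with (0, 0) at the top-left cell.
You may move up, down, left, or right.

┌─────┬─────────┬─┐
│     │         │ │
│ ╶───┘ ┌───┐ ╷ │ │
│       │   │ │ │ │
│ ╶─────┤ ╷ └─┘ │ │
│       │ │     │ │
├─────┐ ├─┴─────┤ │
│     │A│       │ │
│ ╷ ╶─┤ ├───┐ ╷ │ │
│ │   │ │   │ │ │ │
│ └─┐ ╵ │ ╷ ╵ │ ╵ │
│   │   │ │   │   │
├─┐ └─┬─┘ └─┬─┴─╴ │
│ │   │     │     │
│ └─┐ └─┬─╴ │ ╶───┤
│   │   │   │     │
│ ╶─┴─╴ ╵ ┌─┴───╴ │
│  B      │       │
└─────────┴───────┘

Finding the shortest path from (3, 3) to (8, 1):
Path length: 17 steps
Directions: down → down → left → up → left → up → left → down → down → right → down → right → down → right → down → left → left

Solution:

┌─────┬─────────┬─┐
│     │         │ │
│ ╶───┘ ┌───┐ ╷ │ │
│       │   │ │ │ │
│ ╶─────┤ ╷ └─┘ │ │
│       │ │     │ │
├─────┐ ├─┴─────┤ │
│↓ ↰  │A│       │ │
│ ╷ ╶─┤ ├───┐ ╷ │ │
│↓│↑ ↰│↓│   │ │ │ │
│ └─┐ ╵ │ ╷ ╵ │ ╵ │
│↳ ↓│↑ ↲│ │   │   │
├─┐ └─┬─┘ └─┬─┴─╴ │
│ │↳ ↓│     │     │
│ └─┐ └─┬─╴ │ ╶───┤
│   │↳ ↓│   │     │
│ ╶─┴─╴ ╵ ┌─┴───╴ │
│  B ← ↲  │       │
└─────────┴───────┘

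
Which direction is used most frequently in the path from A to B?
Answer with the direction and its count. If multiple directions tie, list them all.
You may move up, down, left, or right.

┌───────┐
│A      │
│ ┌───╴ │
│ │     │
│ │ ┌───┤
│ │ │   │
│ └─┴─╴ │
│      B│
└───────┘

Directions: down, down, down, right, right, right
Counts: {'down': 3, 'right': 3}
Most common: down and right (tied at 3 times each)

Solution:

┌───────┐
│A      │
│ ┌───╴ │
│↓│     │
│ │ ┌───┤
│↓│ │   │
│ └─┴─╴ │
│↳ → → B│
└───────┘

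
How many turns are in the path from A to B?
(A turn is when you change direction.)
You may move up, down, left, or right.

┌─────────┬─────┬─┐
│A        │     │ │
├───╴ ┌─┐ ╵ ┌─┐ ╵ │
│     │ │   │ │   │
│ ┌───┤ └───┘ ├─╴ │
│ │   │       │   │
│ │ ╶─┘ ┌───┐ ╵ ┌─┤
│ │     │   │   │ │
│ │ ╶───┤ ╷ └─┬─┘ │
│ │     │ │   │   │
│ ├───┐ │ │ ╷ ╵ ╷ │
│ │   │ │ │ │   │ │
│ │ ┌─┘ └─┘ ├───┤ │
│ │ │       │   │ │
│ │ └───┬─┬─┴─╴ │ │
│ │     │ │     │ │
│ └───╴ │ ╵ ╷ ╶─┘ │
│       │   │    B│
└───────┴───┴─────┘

Directions: right, right, right, right, down, right, up, right, right, down, right, down, left, down, left, up, left, left, left, down, left, left, down, right, right, down, down, right, right, up, up, right, down, right, up, right, down, down, down, down
Number of turns: 25

Solution:

┌─────────┬─────┬─┐
│A → → → ↓│↱ → ↓│ │
├───╴ ┌─┐ ╵ ┌─┐ ╵ │
│     │ │↳ ↑│ │↳ ↓│
│ ┌───┤ └───┘ ├─╴ │
│ │   │↓ ← ← ↰│↓ ↲│
│ │ ╶─┘ ┌───┐ ╵ ┌─┤
│ │↓ ← ↲│   │↑ ↲│ │
│ │ ╶───┤ ╷ └─┬─┘ │
│ │↳ → ↓│ │↱ ↓│↱ ↓│
│ ├───┐ │ │ ╷ ╵ ╷ │
│ │   │↓│ │↑│↳ ↑│↓│
│ │ ┌─┘ └─┘ ├───┤ │
│ │ │  ↳ → ↑│   │↓│
│ │ └───┬─┬─┴─╴ │ │
│ │     │ │     │↓│
│ └───╴ │ ╵ ╷ ╶─┘ │
│       │   │    B│
└───────┴───┴─────┘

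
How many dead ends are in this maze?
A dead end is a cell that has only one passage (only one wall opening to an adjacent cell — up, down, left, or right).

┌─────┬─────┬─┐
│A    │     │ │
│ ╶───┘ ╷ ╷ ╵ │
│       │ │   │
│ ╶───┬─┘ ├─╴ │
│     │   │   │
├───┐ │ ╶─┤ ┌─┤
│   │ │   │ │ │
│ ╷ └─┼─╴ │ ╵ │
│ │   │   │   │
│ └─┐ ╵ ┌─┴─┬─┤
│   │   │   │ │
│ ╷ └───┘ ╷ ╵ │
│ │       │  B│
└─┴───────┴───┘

Checking each cell for number of passages:

Dead ends found at positions:
  (0, 2)
  (0, 6)
  (3, 2)
  (3, 6)
  (5, 6)
  (6, 0)
Total dead ends: 6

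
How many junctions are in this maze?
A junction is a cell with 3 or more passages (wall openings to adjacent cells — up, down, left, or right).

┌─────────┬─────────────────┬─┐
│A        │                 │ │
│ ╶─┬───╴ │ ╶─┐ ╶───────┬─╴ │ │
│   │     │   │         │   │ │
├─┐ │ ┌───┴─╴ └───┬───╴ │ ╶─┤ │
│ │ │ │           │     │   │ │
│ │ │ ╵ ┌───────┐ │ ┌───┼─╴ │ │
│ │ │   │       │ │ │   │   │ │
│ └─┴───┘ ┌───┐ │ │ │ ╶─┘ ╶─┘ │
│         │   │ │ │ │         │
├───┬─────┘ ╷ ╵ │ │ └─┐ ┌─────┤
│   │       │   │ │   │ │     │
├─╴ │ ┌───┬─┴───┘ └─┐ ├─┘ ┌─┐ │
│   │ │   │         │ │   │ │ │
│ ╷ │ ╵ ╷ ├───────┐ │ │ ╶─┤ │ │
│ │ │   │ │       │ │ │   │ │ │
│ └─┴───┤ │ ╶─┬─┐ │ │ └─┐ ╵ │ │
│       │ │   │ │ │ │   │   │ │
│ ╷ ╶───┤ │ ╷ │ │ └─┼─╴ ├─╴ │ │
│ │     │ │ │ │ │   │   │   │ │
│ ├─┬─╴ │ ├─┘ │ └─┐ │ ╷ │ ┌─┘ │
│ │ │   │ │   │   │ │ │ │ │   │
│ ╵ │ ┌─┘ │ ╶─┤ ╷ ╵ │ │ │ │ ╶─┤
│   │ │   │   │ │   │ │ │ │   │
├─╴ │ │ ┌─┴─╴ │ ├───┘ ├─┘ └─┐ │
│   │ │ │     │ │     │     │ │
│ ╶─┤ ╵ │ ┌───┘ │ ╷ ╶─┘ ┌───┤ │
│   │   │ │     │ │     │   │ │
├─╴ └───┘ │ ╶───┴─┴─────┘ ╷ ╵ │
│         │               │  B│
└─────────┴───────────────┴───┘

Checking each cell for number of passages:

Junctions found (3+ passages):
  (0, 7): 3 passages
  (2, 6): 3 passages
  (4, 11): 3 passages
  (4, 12): 3 passages
  (6, 1): 3 passages
  (6, 8): 3 passages
  (8, 0): 3 passages
  (8, 1): 3 passages
  (8, 5): 3 passages
  (8, 13): 3 passages
  (9, 11): 3 passages
  (10, 7): 3 passages
  (11, 1): 3 passages
  (12, 9): 3 passages
  (12, 12): 3 passages
  (14, 1): 3 passages
Total junctions: 16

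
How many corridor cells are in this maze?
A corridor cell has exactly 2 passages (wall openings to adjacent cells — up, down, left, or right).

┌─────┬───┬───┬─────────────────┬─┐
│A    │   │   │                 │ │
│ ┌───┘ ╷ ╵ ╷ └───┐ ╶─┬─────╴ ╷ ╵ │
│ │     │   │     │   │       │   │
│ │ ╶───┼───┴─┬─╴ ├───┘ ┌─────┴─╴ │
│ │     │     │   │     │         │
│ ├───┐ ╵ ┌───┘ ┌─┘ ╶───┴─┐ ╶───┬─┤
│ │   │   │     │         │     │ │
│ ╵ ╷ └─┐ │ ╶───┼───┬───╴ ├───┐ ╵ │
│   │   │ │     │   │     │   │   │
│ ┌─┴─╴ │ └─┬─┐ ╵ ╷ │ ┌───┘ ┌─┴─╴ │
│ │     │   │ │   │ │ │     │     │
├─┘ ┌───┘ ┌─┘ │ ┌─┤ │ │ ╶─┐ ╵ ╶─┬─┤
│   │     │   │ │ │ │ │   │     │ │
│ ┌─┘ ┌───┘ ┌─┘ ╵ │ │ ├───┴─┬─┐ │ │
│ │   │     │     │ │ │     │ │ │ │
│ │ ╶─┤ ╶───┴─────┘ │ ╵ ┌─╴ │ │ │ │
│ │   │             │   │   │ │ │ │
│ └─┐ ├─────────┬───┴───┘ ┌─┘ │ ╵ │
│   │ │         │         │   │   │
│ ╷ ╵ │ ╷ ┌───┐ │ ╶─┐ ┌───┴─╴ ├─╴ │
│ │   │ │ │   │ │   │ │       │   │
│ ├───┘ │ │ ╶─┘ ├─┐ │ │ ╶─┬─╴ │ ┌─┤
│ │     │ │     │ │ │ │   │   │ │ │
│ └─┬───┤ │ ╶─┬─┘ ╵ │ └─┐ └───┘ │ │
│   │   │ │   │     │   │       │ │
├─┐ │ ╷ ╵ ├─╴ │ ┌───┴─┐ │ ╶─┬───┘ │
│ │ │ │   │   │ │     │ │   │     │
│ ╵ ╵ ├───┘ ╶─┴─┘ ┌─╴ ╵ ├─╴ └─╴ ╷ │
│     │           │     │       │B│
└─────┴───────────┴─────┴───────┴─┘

Counting cells with exactly 2 passages:
Total corridor cells: 197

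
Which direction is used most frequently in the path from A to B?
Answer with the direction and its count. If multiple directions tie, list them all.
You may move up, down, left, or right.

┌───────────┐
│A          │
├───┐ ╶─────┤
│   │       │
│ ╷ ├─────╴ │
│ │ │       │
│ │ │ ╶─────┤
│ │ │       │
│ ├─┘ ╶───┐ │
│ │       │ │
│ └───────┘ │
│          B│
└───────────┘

Directions: right, right, down, right, right, right, down, left, left, left, down, right, right, right, down, down
Counts: {'right': 8, 'down': 5, 'left': 3}
Most common: right (8 times)

Solution:

┌───────────┐
│A → ↓      │
├───┐ ╶─────┤
│   │↳ → → ↓│
│ ╷ ├─────╴ │
│ │ │↓ ← ← ↲│
│ │ │ ╶─────┤
│ │ │↳ → → ↓│
│ ├─┘ ╶───┐ │
│ │       │↓│
│ └───────┘ │
│          B│
└───────────┘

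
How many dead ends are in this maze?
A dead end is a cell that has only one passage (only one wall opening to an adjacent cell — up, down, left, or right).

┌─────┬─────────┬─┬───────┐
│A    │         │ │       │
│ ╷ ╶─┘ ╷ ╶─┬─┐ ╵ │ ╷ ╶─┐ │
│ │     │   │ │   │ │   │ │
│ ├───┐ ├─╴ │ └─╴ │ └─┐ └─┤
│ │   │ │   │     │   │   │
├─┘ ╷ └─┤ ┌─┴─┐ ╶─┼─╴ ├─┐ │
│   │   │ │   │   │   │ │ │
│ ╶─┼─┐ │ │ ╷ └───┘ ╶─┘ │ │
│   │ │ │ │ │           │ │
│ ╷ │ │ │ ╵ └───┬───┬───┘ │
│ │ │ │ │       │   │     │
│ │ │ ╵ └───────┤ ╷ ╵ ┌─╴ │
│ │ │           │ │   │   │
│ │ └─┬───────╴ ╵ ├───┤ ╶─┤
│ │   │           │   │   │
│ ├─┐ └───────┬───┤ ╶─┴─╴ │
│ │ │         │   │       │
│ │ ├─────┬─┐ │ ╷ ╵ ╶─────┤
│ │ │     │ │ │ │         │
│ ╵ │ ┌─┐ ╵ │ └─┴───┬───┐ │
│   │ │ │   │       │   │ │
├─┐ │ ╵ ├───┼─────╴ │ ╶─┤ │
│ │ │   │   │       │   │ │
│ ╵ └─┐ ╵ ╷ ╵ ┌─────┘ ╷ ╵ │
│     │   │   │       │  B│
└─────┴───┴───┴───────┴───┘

Checking each cell for number of passages:

Dead ends found at positions:
  (0, 2)
  (0, 8)
  (1, 6)
  (1, 12)
  (2, 0)
  (2, 3)
  (3, 8)
  (3, 11)
  (4, 2)
  (5, 7)
  (7, 3)
  (7, 10)
  (8, 1)
  (9, 5)
  (9, 7)
  (10, 3)
  (10, 11)
  (11, 0)
  (12, 2)
  (12, 7)
Total dead ends: 20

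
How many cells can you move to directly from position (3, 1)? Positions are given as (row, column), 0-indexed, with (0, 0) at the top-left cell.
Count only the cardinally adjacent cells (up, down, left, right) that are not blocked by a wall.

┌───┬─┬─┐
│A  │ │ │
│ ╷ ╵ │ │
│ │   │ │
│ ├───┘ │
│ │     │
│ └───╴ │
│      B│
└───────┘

Checking passable neighbors of (3, 1):
Neighbors: (3, 0), (3, 2)
Count: 2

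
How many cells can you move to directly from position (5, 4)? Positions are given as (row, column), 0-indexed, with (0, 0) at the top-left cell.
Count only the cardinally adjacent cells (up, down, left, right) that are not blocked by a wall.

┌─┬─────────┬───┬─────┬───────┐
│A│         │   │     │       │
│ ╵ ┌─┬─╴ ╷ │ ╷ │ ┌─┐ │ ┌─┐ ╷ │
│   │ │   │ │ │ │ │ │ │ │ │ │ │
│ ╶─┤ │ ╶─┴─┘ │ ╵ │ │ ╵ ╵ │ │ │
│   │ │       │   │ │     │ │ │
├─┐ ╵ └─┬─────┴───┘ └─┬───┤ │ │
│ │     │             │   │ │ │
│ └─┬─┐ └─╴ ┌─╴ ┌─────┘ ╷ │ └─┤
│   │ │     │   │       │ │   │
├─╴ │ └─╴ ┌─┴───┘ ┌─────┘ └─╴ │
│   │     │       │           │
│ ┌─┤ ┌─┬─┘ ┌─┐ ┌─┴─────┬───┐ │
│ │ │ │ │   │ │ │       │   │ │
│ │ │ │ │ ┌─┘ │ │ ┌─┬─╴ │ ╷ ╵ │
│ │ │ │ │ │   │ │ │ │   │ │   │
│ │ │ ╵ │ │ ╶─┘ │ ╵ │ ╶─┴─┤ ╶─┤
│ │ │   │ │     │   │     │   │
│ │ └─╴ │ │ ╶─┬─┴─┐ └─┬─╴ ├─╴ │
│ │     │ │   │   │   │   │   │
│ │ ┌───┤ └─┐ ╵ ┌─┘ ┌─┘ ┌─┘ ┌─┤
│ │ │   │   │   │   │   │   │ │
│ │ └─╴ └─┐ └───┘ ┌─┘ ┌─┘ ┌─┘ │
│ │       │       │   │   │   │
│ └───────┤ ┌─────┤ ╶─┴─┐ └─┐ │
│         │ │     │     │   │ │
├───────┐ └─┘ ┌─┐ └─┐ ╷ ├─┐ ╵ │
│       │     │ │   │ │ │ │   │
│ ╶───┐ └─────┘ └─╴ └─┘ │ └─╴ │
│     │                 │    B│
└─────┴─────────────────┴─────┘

Checking passable neighbors of (5, 4):
Neighbors: (4, 4), (5, 3)
Count: 2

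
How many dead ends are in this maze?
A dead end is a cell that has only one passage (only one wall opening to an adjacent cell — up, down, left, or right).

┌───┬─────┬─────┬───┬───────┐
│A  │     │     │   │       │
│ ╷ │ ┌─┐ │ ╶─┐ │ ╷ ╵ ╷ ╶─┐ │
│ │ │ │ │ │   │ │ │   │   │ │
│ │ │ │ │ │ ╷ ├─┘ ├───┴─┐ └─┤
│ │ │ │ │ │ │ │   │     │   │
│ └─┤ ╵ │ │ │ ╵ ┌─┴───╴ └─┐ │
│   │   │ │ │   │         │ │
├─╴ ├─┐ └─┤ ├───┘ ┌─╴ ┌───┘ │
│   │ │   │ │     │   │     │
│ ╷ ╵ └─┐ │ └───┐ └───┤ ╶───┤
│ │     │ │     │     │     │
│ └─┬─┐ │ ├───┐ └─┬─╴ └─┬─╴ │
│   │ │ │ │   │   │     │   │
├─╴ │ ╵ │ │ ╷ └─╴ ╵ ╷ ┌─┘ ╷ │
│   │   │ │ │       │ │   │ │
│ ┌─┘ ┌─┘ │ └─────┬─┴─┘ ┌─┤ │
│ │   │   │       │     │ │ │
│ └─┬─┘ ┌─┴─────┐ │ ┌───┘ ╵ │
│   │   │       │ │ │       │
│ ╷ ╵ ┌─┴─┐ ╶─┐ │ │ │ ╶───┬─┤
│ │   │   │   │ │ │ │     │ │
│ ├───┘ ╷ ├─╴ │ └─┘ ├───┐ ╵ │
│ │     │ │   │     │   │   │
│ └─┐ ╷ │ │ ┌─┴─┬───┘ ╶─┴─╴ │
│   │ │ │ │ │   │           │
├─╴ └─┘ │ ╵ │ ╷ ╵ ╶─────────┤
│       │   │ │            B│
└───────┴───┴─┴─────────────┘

Checking each cell for number of passages:

Dead ends found at positions:
  (1, 3)
  (1, 7)
  (1, 13)
  (2, 1)
  (2, 9)
  (3, 4)
  (3, 12)
  (4, 2)
  (4, 6)
  (4, 9)
  (6, 2)
  (6, 11)
  (7, 10)
  (8, 1)
  (8, 12)
  (9, 4)
  (10, 8)
  (10, 13)
  (11, 1)
  (11, 11)
  (12, 2)
  (13, 0)
  (13, 6)
  (13, 13)
Total dead ends: 24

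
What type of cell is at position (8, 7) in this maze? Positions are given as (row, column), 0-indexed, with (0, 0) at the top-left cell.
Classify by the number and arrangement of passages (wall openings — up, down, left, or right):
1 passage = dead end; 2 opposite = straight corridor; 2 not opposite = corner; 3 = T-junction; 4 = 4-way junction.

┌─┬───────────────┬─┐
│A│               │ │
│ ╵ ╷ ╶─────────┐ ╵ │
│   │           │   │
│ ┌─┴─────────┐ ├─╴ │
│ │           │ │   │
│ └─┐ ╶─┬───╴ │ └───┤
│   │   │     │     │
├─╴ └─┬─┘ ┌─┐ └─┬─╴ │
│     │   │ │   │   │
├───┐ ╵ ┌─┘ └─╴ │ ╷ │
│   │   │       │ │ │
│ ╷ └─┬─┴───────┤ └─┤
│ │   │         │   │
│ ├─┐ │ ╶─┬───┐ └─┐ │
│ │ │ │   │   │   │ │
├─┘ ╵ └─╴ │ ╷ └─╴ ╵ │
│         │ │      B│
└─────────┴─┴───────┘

Checking cell at (8, 7):
Number of passages: 2
Cell type: straight corridor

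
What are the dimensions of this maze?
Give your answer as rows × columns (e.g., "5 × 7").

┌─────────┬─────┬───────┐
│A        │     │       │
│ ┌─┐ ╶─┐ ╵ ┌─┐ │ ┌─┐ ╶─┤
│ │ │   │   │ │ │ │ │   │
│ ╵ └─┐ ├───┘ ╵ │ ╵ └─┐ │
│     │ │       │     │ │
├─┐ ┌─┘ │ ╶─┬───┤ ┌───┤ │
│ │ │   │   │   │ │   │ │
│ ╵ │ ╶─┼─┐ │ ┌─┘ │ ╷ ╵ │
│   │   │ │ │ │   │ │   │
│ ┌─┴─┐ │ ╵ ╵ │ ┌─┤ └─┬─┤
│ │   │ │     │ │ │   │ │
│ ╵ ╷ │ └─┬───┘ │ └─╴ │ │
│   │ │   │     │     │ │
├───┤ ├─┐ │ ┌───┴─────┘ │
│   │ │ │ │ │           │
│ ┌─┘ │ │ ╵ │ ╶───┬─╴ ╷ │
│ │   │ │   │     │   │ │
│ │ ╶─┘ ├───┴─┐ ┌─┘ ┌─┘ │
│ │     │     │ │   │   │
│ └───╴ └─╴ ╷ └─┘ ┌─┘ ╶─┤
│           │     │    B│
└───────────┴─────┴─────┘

Counting the maze dimensions:
Rows (vertical): 11
Columns (horizontal): 12
Dimensions: 11 × 12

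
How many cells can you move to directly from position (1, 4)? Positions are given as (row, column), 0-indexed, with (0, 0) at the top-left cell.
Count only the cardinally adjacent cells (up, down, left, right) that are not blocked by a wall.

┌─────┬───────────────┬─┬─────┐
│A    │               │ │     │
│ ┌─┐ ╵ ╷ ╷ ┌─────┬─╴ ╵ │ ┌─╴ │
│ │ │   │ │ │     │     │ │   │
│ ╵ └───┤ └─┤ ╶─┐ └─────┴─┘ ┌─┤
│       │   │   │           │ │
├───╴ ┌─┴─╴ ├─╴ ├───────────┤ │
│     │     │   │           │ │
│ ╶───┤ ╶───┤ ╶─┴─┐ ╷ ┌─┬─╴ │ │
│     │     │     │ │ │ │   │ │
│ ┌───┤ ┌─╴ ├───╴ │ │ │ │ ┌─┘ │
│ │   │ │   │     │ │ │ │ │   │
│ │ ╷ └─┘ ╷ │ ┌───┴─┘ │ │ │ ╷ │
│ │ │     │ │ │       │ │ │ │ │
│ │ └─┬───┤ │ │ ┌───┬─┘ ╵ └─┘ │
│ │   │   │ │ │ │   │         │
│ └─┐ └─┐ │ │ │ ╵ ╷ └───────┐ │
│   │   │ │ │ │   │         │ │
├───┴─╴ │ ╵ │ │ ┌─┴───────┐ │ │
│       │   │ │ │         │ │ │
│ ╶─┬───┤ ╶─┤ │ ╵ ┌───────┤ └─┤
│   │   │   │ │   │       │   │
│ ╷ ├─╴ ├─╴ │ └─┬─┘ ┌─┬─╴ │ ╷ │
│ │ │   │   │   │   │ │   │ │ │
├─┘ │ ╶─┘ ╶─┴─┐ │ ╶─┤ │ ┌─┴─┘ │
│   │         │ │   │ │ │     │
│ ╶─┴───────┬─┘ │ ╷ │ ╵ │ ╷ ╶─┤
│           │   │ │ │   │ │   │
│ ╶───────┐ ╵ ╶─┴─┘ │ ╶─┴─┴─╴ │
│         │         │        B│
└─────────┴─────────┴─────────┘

Checking passable neighbors of (1, 4):
Neighbors: (0, 4), (2, 4)
Count: 2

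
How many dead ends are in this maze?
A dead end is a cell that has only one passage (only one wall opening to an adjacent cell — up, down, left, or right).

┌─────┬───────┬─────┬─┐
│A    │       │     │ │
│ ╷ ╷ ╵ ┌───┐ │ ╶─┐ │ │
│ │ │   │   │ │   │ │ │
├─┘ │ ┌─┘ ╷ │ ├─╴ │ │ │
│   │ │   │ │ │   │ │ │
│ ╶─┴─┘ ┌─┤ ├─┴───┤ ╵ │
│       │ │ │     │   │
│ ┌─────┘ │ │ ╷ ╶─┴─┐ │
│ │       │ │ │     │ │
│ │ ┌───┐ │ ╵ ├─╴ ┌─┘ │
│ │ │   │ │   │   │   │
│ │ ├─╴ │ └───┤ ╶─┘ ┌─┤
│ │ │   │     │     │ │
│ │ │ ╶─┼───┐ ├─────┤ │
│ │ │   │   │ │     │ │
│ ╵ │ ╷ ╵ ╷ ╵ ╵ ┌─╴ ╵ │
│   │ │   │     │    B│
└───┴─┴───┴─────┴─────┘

Checking each cell for number of passages:

Dead ends found at positions:
  (0, 10)
  (1, 0)
  (2, 2)
  (2, 6)
  (2, 7)
  (3, 4)
  (3, 8)
  (4, 9)
  (5, 2)
  (6, 10)
  (8, 2)
  (8, 8)
Total dead ends: 12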